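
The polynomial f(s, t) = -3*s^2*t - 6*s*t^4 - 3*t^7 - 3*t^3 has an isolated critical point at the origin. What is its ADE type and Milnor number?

The Hessian of f at 0 has rank 0. Corank 2; j^3 = -3*t*(s^2 + t^2) splits into three distinct lines over C (the quadratic factor has nonzero discriminant), so D_4.

Type D_{4}, Milnor number mu = 4.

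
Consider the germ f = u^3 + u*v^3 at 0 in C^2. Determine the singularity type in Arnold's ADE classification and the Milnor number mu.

Type E7, Milnor number mu = 7.

The Hessian of f at 0 has rank 0. Corank 2; j^3 = u^3 is a perfect cube, so E-series; the 4-jet and mu = 7 give E_7.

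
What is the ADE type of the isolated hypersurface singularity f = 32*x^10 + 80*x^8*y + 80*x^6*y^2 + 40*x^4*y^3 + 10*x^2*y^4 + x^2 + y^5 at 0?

A_{4}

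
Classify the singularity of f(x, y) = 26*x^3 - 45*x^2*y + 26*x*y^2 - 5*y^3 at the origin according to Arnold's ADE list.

D_4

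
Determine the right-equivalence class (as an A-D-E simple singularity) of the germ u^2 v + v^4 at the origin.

The Hessian of f at 0 has rank 0. Corank 2; j^3 = u^2*v has shape L^2 M (L != M), so D-series; mu = 5 gives D_5.

D_{5}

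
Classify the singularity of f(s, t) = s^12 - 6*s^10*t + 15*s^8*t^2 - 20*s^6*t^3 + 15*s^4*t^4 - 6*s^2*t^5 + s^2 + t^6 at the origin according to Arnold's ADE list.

The Hessian of f at 0 is [[2, 0], [0, 0]] with rank 1, so corank 1. A Groebner basis of the Jacobian ideal J(f) in C{s,t} is {t^5, s}; counting standard monomials gives mu = 5. Corank 1: A-series; mu = 5 gives A_5.

A_{5}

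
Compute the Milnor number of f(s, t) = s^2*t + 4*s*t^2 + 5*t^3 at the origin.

4

The Hessian of f at 0 is [[0, 0], [0, 0]] with rank 0, so corank 2. A Groebner basis of the Jacobian ideal J(f) in C{s,t} is {t^3, s^2 - t^2, s*t + 2*t^2}; counting standard monomials gives mu = 4. Corank 2; j^3 = t*(s^2 + 4*s*t + 5*t^2) splits into three distinct lines over C (the quadratic factor has nonzero discriminant), so D_4.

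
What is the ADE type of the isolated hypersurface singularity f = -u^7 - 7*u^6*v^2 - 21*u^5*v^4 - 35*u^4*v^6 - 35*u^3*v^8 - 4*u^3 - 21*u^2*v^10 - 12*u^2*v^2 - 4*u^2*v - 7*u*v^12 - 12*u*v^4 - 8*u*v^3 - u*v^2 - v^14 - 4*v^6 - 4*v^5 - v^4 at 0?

The Hessian of f at 0 has rank 0. Corank 2; j^3 = -u*(2*u + v)^2 has shape L^2 M (L != M), so D-series; mu = 8 gives D_8.

D8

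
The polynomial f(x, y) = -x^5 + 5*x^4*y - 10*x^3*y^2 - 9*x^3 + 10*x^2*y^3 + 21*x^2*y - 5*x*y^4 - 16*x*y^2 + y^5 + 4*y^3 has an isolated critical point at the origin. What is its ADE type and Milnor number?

Type D6, Milnor number mu = 6.

The Hessian of f at 0 has rank 0. Corank 2; j^3 = -(x - y)*(3*x - 2*y)^2 has shape L^2 M (L != M), so D-series; mu = 6 gives D_6.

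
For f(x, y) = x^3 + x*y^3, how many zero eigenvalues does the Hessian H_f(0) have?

Hessian at 0 has rank 0.

2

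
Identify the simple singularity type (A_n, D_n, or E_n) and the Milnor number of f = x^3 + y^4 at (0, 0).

Type E6, Milnor number mu = 6.

The Hessian of f at 0 is [[0, 0], [0, 0]] with rank 0, so corank 2. A Groebner basis of the Jacobian ideal J(f) in C{x,y} is {y^3, x^2}; counting standard monomials gives mu = 6. Corank 2; j^3 = x^3 is a perfect cube, so E-series; the 4-jet and mu = 6 give E_6.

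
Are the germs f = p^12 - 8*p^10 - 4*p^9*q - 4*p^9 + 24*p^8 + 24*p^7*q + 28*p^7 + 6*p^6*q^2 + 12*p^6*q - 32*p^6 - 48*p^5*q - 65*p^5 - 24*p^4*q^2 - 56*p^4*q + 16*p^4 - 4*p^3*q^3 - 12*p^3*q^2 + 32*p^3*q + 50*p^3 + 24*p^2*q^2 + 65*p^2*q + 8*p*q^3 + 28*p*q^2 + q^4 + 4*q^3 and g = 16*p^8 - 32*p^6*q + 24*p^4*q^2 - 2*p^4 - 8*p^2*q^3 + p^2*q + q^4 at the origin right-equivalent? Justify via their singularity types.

Yes.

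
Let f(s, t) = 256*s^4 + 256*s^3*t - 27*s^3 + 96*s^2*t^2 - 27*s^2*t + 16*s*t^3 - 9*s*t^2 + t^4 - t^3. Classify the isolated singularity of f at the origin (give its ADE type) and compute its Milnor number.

Type E_6, Milnor number mu = 6.

The Hessian of f at 0 is [[0, 0], [0, 0]] with rank 0, so corank 2. A Groebner basis of the Jacobian ideal J(f) in C{s,t} is {t^4, s*t^2 + 11*t^3/36, s^2 + 2*s*t/3 + t^2/9}; counting standard monomials gives mu = 6. Corank 2; j^3 = -(3*s + t)^3 is a perfect cube, so E-series; the 4-jet and mu = 6 give E_6.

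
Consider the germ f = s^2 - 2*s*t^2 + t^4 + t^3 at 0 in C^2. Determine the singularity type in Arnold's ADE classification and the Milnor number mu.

The Hessian of f at 0 has rank 1. Corank 1: A-series; mu = 2 gives A_2.

Type A2, Milnor number mu = 2.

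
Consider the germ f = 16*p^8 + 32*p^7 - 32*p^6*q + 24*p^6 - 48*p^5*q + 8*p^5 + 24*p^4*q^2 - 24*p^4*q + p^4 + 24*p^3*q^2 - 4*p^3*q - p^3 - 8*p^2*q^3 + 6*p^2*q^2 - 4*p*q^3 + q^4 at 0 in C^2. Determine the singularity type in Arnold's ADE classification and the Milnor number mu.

Type E6, Milnor number mu = 6.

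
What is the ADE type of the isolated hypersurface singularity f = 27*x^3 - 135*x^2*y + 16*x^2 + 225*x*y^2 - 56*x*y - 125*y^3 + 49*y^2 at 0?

The Hessian of f at 0 has rank 1. Corank 1: A-series; mu = 2 gives A_2.

A2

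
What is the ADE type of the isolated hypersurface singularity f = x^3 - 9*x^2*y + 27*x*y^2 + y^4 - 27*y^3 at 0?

E_6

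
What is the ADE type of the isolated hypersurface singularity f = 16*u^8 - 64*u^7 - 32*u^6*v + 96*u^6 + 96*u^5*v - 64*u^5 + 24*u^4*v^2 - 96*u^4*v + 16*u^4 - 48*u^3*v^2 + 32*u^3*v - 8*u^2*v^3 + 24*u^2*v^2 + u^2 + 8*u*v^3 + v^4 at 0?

A3

The Hessian of f at 0 has rank 1. Corank 1: A-series; mu = 3 gives A_3.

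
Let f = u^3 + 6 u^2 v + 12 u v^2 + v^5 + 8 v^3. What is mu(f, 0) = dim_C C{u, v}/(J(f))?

The Hessian of f at 0 is [[0, 0], [0, 0]] with rank 0, so corank 2. A Groebner basis of the Jacobian ideal J(f) in C{u,v} is {v^4, u^2 + 4*u*v + 4*v^2}; counting standard monomials gives mu = 8. Corank 2; j^3 = (u + 2*v)^3 is a perfect cube, so E-series; the 5-jet and mu = 8 give E_8.

8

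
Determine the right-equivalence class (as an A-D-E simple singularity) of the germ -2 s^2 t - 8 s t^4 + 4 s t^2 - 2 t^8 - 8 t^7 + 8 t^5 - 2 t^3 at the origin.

D_9

The Hessian of f at 0 is [[0, 0], [0, 0]] with rank 0, so corank 2. A Groebner basis of the Jacobian ideal J(f) in C{s,t} is {s^2*t^2 + 2*s^2*t + s^2 - 4*s*t^2 - 3*s*t/2 + 2*t^3 + t^2/2, s^2*t + s^2/2 + s*t^3 - 2*s*t^2 - s*t/2 + t^3, s*t/2 + t^4 - t^2/2, s^3 - 3*s^2*t + 3*s*t^2 - t^3}; counting standard monomials gives mu = 9. Corank 2; j^3 = -2*t*(s - t)^2 has shape L^2 M (L != M), so D-series; mu = 9 gives D_9.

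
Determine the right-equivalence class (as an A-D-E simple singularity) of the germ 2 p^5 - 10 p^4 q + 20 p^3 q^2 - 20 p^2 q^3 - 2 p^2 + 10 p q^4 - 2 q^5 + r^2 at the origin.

A4

The Hessian of f at 0 has rank 2. Corank 1: A-series; mu = 4 gives A_4.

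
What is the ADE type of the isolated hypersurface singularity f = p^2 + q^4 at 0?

A3

The Hessian of f at 0 is [[2, 0], [0, 0]] with rank 1, so corank 1. A Groebner basis of the Jacobian ideal J(f) in C{p,q} is {q^3, p}; counting standard monomials gives mu = 3. Corank 1: A-series; mu = 3 gives A_3.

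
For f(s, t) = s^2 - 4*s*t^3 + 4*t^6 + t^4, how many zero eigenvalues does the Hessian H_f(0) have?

1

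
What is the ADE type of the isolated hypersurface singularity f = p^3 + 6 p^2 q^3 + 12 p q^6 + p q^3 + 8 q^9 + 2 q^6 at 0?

E7

The Hessian of f at 0 has rank 0. Corank 2; j^3 = p^3 is a perfect cube, so E-series; the 4-jet and mu = 7 give E_7.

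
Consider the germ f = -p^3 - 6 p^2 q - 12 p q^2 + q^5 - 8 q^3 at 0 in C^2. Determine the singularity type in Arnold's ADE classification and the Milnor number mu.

The Hessian of f at 0 has rank 0. Corank 2; j^3 = -(p + 2*q)^3 is a perfect cube, so E-series; the 5-jet and mu = 8 give E_8.

Type E_8, Milnor number mu = 8.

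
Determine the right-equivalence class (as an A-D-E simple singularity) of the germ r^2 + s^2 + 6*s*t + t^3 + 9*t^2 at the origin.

A2

The Hessian of f at 0 has rank 2. Corank 1: A-series; mu = 2 gives A_2.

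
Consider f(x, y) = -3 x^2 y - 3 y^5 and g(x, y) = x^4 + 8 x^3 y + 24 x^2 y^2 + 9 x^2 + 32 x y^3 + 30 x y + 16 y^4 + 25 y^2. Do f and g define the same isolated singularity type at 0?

No.

The Hessian of f at 0 has rank 0. Corank 2; j^3 = -3*x^2*y has shape L^2 M (L != M), so D-series; mu = 6 gives D_6. The Hessian of g at 0 has rank 1. Corank 1: A-series; mu = 3 gives A_3. f is D_6 but g is A_3, hence not right-equivalent.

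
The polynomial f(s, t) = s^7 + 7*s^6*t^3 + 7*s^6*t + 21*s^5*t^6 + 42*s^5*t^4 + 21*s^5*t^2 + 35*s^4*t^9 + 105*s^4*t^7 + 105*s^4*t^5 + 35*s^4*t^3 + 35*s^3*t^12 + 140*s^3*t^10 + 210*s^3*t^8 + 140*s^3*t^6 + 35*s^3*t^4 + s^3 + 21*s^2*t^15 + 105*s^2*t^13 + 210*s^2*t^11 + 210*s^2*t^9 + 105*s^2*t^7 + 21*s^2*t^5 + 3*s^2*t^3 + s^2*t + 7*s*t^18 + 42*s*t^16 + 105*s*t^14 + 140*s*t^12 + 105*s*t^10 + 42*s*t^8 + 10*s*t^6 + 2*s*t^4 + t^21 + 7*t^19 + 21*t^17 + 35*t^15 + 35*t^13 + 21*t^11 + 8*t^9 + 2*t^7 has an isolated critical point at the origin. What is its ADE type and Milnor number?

Type D_8, Milnor number mu = 8.

The Hessian of f at 0 has rank 0. Corank 2; j^3 = s^2*(s + t) has shape L^2 M (L != M), so D-series; mu = 8 gives D_8.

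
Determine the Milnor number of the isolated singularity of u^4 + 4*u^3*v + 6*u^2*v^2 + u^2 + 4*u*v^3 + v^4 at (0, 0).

3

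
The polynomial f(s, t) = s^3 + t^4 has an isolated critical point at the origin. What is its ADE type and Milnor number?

Type E_{6}, Milnor number mu = 6.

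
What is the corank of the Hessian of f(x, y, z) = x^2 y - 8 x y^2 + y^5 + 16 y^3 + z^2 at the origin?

2

Hessian at 0 has rank 1.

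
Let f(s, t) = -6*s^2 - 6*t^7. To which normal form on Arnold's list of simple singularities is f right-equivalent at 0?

A6

The Hessian of f at 0 has rank 1. Corank 1: A-series; mu = 6 gives A_6.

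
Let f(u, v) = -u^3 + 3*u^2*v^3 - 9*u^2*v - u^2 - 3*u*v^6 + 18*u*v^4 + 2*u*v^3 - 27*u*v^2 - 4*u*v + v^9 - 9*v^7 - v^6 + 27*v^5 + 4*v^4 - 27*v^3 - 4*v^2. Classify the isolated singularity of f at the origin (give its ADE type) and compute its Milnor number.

Type A2, Milnor number mu = 2.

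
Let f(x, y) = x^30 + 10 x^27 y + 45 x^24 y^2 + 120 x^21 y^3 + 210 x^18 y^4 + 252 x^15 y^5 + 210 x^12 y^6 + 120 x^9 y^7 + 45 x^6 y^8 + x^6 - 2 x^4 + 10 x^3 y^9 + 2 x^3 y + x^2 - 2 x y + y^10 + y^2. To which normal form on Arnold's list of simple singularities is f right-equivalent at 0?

A9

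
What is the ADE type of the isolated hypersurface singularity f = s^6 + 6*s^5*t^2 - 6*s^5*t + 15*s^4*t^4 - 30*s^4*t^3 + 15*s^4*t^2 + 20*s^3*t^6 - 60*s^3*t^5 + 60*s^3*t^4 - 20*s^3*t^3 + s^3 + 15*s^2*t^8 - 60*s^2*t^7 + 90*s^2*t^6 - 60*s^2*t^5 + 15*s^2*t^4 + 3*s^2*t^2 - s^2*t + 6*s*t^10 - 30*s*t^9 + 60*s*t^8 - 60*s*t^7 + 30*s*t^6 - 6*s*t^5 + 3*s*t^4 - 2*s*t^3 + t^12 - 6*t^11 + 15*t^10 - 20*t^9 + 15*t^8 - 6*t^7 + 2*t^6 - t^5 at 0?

D_7

The Hessian of f at 0 has rank 0. Corank 2; j^3 = s^2*(s - t) has shape L^2 M (L != M), so D-series; mu = 7 gives D_7.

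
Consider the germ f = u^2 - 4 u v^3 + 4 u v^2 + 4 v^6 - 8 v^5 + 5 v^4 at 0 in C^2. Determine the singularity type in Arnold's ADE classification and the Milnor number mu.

The Hessian of f at 0 has rank 1. Corank 1: A-series; mu = 3 gives A_3.

Type A3, Milnor number mu = 3.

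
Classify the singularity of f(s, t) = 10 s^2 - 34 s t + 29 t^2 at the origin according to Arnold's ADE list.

The Hessian of f at 0 is [[20, -34], [-34, 58]] with rank 2, so corank 0. A Groebner basis of the Jacobian ideal J(f) in C{s,t} is {s, t}; counting standard monomials gives mu = 1. Corank 0: nondegenerate Morse point, so A_1.

A1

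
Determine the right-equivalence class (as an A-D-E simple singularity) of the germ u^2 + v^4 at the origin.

A3

The Hessian of f at 0 has rank 1. Corank 1: A-series; mu = 3 gives A_3.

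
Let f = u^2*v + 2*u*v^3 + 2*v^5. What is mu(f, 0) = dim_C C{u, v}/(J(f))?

6

The Hessian of f at 0 has rank 0. Corank 2; j^3 = u^2*v has shape L^2 M (L != M), so D-series; mu = 6 gives D_6.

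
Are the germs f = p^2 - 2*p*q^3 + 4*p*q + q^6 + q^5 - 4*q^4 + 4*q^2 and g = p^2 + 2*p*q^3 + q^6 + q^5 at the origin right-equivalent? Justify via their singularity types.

The Hessian of f at 0 has rank 1. Corank 1: A-series; mu = 4 gives A_4. The Hessian of g at 0 has rank 1. Corank 1: A-series; mu = 4 gives A_4. Both have type A_4, hence right-equivalent.

Yes.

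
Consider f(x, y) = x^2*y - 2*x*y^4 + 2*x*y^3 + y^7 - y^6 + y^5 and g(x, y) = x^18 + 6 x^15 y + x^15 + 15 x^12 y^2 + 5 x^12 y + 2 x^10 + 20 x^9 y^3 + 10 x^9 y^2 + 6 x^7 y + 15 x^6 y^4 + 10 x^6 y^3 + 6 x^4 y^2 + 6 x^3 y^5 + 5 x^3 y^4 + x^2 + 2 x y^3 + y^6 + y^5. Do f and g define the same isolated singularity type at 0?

No.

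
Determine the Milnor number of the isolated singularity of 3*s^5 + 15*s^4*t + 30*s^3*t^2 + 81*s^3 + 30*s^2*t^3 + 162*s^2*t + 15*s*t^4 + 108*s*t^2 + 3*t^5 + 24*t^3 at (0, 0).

8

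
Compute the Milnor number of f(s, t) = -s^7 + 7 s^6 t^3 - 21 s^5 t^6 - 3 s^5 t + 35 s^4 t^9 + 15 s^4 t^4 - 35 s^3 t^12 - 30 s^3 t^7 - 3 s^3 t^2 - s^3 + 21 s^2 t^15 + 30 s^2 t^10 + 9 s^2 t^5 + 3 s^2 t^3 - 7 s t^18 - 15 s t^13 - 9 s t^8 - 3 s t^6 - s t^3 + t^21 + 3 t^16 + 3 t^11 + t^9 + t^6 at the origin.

7

The Hessian of f at 0 has rank 0. Corank 2; j^3 = -s^3 is a perfect cube, so E-series; the 4-jet and mu = 7 give E_7.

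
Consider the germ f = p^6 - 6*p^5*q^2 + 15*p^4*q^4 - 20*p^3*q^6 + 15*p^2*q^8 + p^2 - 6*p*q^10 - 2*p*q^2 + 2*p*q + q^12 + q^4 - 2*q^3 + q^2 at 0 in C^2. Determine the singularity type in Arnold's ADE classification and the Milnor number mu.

The Hessian of f at 0 has rank 1. Corank 1: A-series; mu = 5 gives A_5.

Type A_5, Milnor number mu = 5.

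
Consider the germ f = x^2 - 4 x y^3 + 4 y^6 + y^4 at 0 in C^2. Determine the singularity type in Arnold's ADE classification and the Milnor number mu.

Type A_3, Milnor number mu = 3.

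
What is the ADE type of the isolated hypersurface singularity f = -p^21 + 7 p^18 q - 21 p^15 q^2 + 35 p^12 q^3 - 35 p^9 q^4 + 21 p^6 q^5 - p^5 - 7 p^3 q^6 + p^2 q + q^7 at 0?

D_{8}

The Hessian of f at 0 has rank 0. Corank 2; j^3 = p^2*q has shape L^2 M (L != M), so D-series; mu = 8 gives D_8.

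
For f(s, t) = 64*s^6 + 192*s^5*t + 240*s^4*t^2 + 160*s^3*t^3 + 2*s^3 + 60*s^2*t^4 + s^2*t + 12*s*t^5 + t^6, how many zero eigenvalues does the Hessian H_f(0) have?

Hessian at 0 has rank 0.

2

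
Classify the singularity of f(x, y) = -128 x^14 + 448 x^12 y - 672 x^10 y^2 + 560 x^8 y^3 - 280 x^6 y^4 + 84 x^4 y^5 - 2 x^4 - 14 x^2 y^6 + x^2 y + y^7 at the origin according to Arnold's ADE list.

D8

The Hessian of f at 0 has rank 0. Corank 2; j^3 = x^2*y has shape L^2 M (L != M), so D-series; mu = 8 gives D_8.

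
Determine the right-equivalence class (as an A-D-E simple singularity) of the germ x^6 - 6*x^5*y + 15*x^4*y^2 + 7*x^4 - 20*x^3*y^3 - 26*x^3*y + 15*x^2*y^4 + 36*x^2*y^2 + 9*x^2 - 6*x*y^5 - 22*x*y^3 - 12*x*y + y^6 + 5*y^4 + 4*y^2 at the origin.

A_{3}

The Hessian of f at 0 is [[18, -12], [-12, 8]] with rank 1, so corank 1. A Groebner basis of the Jacobian ideal J(f) in C{x,y} is {y^3, x - 2*y/3}; counting standard monomials gives mu = 3. Corank 1: A-series; mu = 3 gives A_3.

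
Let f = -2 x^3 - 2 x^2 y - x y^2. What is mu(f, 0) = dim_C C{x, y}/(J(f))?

4

The Hessian of f at 0 is [[0, 0], [0, 0]] with rank 0, so corank 2. A Groebner basis of the Jacobian ideal J(f) in C{x,y} is {y^3, x^2 + y^2/2, x*y - y^2/2}; counting standard monomials gives mu = 4. Corank 2; j^3 = -x*(2*x^2 + 2*x*y + y^2) splits into three distinct lines over C (the quadratic factor has nonzero discriminant), so D_4.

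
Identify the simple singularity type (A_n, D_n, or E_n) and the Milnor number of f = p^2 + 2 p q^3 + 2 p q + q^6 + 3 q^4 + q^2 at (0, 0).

Type A3, Milnor number mu = 3.

The Hessian of f at 0 has rank 1. Corank 1: A-series; mu = 3 gives A_3.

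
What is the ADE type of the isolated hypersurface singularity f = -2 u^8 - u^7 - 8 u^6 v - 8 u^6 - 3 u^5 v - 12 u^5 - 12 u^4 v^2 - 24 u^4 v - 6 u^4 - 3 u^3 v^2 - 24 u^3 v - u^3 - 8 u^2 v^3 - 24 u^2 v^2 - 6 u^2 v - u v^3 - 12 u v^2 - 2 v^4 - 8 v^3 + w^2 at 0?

E_7

The Hessian of f at 0 has rank 1. Corank 2; j^3 = -(u + 2*v)^3 is a perfect cube, so E-series; the 4-jet and mu = 7 give E_7.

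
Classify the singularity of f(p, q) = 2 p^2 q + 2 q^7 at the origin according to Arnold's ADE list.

D8

The Hessian of f at 0 has rank 0. Corank 2; j^3 = 2*p^2*q has shape L^2 M (L != M), so D-series; mu = 8 gives D_8.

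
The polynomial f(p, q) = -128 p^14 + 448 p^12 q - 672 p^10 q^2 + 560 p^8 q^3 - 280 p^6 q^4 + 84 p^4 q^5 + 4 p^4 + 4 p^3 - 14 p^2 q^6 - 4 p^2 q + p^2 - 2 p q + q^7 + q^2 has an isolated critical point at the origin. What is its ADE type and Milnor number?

The Hessian of f at 0 is [[2, -2], [-2, 2]] with rank 1, so corank 1. A Groebner basis of the Jacobian ideal J(f) in C{p,q} is {-7*p*q/6 - 5*p/24 + q^4 - 2*q^3/3 + 3*q^2/4 + 5*q/24, p*q^2 + 2*p*q/3 + p/12 - q^3/3 - q^2/2 - q/12, p^2 + p/2 - q/2}; counting standard monomials gives mu = 6. Corank 1: A-series; mu = 6 gives A_6.

Type A6, Milnor number mu = 6.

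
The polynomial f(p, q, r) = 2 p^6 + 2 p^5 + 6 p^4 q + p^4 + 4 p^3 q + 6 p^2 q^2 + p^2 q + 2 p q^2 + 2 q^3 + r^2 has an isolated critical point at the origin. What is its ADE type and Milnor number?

Type D_{4}, Milnor number mu = 4.

The Hessian of f at 0 is [[0, 0, 0], [0, 0, 0], [0, 0, 2]] with rank 1, so corank 2. A Groebner basis of the Jacobian ideal J(f) in C{p,q,r} is {q^3, p^2 + 2*q^2, p*q + q^2, r}; counting standard monomials gives mu = 4. Corank 2; j^3 = q*(p^2 + 2*p*q + 2*q^2) splits into three distinct lines over C (the quadratic factor has nonzero discriminant), so D_4.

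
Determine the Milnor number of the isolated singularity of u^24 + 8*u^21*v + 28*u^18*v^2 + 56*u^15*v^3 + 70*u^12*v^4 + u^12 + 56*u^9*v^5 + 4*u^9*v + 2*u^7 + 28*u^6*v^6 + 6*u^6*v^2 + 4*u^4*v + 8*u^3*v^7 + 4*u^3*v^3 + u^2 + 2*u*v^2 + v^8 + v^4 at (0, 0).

7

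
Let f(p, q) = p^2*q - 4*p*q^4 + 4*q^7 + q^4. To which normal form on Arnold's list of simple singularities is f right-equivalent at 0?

D5

The Hessian of f at 0 has rank 0. Corank 2; j^3 = p^2*q has shape L^2 M (L != M), so D-series; mu = 5 gives D_5.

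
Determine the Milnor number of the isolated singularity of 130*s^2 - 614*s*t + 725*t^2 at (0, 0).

1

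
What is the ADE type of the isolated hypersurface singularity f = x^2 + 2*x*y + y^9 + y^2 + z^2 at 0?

A_{8}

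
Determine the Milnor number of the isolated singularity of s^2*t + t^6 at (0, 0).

The Hessian of f at 0 has rank 0. Corank 2; j^3 = s^2*t has shape L^2 M (L != M), so D-series; mu = 7 gives D_7.

7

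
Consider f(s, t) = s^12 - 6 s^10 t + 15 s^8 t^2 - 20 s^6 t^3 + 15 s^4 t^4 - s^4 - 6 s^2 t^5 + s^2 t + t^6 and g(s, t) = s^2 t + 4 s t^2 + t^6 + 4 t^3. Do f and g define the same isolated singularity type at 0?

Yes.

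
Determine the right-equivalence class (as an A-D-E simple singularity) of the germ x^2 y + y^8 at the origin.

D_9

The Hessian of f at 0 is [[0, 0], [0, 0]] with rank 0, so corank 2. A Groebner basis of the Jacobian ideal J(f) in C{x,y} is {x^2/8 + y^7, x^3, x*y}; counting standard monomials gives mu = 9. Corank 2; j^3 = x^2*y has shape L^2 M (L != M), so D-series; mu = 9 gives D_9.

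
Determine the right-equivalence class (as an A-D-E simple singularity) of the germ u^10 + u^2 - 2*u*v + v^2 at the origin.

The Hessian of f at 0 has rank 1. Corank 1: A-series; mu = 9 gives A_9.

A_{9}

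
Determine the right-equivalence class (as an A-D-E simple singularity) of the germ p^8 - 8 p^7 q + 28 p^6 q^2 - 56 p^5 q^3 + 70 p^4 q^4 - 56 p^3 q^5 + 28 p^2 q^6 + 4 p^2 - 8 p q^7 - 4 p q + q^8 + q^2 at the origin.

The Hessian of f at 0 has rank 1. Corank 1: A-series; mu = 7 gives A_7.

A_{7}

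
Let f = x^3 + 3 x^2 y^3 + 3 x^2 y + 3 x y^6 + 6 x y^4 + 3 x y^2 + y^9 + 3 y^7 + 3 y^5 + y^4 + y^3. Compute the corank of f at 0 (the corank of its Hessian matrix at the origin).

2

The Hessian at 0 is [[0, 0], [0, 0]] of rank 0; hence corank 2.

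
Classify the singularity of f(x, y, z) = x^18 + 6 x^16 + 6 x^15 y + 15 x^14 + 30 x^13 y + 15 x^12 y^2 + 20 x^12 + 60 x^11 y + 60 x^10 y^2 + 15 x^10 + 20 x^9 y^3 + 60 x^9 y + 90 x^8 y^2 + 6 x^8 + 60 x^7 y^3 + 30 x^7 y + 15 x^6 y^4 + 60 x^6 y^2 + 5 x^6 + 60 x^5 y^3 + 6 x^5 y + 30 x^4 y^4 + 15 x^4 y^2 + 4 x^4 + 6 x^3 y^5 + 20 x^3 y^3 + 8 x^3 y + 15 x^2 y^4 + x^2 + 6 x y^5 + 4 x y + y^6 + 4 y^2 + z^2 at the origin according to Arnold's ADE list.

A5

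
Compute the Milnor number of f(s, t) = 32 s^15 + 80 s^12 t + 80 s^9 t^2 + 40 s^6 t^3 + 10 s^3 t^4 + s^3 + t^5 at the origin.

The Hessian of f at 0 has rank 0. Corank 2; j^3 = s^3 is a perfect cube, so E-series; the 5-jet and mu = 8 give E_8.

8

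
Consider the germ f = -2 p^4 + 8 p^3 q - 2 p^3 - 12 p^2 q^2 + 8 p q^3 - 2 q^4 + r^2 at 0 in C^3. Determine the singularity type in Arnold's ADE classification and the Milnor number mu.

Type E_6, Milnor number mu = 6.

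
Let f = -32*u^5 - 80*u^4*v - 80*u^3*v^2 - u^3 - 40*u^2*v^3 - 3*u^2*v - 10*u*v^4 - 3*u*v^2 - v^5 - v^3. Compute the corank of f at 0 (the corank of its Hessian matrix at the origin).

2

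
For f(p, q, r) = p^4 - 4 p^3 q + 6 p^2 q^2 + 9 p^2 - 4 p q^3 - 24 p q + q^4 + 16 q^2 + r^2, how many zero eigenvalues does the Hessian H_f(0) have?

1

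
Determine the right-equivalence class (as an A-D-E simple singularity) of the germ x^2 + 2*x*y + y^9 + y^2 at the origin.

A_8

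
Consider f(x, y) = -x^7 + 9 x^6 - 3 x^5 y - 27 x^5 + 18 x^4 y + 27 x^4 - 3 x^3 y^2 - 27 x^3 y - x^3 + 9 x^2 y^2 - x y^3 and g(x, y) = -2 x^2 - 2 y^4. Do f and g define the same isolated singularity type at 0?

No.

The Hessian of f at 0 is [[0, 0], [0, 0]] with rank 0, so corank 2. A Groebner basis of the Jacobian ideal J(f) in C{x,y} is {x^2/3 + y^4 + y^3/9, x^3, x^2*y - x^2/9 - y^3/27, -2*x^2/3 + x*y^2 - 2*y^3/9}; counting standard monomials gives mu = 7. Corank 2; j^3 = -x^3 is a perfect cube, so E-series; the 4-jet and mu = 7 give E_7. The Hessian of g at 0 is [[-4, 0], [0, 0]] with rank 1, so corank 1. A Groebner basis of the Jacobian ideal J(g) in C{x,y} is {y^3, x}; counting standard monomials gives mu = 3. Corank 1: A-series; mu = 3 gives A_3. f is E_7 but g is A_3, hence not right-equivalent.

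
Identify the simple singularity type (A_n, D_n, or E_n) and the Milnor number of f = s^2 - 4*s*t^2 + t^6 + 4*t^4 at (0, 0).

Type A_{5}, Milnor number mu = 5.

The Hessian of f at 0 has rank 1. Corank 1: A-series; mu = 5 gives A_5.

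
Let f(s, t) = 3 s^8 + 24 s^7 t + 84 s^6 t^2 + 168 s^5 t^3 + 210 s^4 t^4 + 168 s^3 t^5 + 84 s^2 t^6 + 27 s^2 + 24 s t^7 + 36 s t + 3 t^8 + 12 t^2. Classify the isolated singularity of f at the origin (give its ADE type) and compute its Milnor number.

Type A_7, Milnor number mu = 7.

The Hessian of f at 0 has rank 1. Corank 1: A-series; mu = 7 gives A_7.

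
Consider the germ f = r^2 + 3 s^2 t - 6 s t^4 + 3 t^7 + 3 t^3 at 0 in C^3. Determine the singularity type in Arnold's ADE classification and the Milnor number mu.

Type D_4, Milnor number mu = 4.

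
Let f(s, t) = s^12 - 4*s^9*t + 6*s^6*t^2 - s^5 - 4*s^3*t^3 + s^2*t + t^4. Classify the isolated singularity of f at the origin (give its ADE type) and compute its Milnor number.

The Hessian of f at 0 has rank 0. Corank 2; j^3 = s^2*t has shape L^2 M (L != M), so D-series; mu = 5 gives D_5.

Type D_{5}, Milnor number mu = 5.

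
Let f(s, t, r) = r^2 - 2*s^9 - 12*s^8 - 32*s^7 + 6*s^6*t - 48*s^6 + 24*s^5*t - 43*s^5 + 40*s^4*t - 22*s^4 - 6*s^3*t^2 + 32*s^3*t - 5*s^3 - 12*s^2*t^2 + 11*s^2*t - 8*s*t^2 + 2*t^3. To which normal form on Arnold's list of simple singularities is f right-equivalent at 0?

D_4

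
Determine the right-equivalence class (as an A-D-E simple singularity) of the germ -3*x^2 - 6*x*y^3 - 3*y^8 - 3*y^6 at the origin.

The Hessian of f at 0 is [[-6, 0], [0, 0]] with rank 1, so corank 1. A Groebner basis of the Jacobian ideal J(f) in C{x,y} is {x^3, x^2*y, x + y^3}; counting standard monomials gives mu = 7. Corank 1: A-series; mu = 7 gives A_7.

A_7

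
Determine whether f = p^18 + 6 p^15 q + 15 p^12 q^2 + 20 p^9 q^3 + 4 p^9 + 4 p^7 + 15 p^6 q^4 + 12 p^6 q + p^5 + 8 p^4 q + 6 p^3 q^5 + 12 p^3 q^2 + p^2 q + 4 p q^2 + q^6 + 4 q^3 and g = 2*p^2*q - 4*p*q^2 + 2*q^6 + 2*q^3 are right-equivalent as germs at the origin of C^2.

The Hessian of f at 0 has rank 0. Corank 2; j^3 = q*(p + 2*q)^2 has shape L^2 M (L != M), so D-series; mu = 7 gives D_7. The Hessian of g at 0 has rank 0. Corank 2; j^3 = 2*q*(p - q)^2 has shape L^2 M (L != M), so D-series; mu = 7 gives D_7. Both have type D_7, hence right-equivalent.

Yes.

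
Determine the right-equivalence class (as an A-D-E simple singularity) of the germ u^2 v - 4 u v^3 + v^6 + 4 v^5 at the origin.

D_{7}

The Hessian of f at 0 has rank 0. Corank 2; j^3 = u^2*v has shape L^2 M (L != M), so D-series; mu = 7 gives D_7.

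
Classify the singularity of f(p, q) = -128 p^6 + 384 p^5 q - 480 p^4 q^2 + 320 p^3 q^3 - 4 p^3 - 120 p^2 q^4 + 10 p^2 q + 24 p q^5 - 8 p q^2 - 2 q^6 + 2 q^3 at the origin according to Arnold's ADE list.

The Hessian of f at 0 is [[0, 0], [0, 0]] with rank 0, so corank 2. A Groebner basis of the Jacobian ideal J(f) in C{p,q} is {-p*q/12 + q^5 + q^2/12, p*q^2 - q^3, p^2 - 3*p*q/2 + q^2/2}; counting standard monomials gives mu = 7. Corank 2; j^3 = -2*(p - q)^2*(2*p - q) has shape L^2 M (L != M), so D-series; mu = 7 gives D_7.

D_{7}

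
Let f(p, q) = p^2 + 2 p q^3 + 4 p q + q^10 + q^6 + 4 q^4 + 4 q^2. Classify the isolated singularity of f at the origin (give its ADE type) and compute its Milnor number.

The Hessian of f at 0 is [[2, 4], [4, 8]] with rank 1, so corank 1. A Groebner basis of the Jacobian ideal J(f) in C{p,q} is {p^3 + 6*p^2*q + 12*p*q^2 - 8*p - 16*q, p + q^3 + 2*q}; counting standard monomials gives mu = 9. Corank 1: A-series; mu = 9 gives A_9.

Type A9, Milnor number mu = 9.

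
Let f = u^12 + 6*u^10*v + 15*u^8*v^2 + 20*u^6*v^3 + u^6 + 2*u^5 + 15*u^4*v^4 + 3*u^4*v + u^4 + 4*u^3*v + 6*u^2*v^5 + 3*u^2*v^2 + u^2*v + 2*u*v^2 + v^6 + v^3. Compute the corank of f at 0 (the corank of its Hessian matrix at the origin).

2

The Hessian at 0 is [[0, 0], [0, 0]] of rank 0; hence corank 2.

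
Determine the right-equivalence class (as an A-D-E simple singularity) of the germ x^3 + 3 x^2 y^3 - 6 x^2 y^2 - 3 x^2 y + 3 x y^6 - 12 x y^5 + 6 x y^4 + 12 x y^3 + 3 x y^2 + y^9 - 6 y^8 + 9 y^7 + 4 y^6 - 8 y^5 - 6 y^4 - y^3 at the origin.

E_8

The Hessian of f at 0 has rank 0. Corank 2; j^3 = (x - y)^3 is a perfect cube, so E-series; the 5-jet and mu = 8 give E_8.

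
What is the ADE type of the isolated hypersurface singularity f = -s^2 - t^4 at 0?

The Hessian of f at 0 has rank 1. Corank 1: A-series; mu = 3 gives A_3.

A_3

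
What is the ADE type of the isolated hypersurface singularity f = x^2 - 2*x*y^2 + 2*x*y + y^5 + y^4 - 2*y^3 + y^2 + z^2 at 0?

A4

The Hessian of f at 0 has rank 2. Corank 1: A-series; mu = 4 gives A_4.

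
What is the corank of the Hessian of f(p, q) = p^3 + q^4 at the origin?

The Hessian at 0 is [[0, 0], [0, 0]] of rank 0; hence corank 2.

2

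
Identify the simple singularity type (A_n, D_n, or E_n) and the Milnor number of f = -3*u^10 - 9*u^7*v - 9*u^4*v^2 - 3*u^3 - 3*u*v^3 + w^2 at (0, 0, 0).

Type E_{7}, Milnor number mu = 7.

The Hessian of f at 0 is [[0, 0, 0], [0, 0, 0], [0, 0, 2]] with rank 1, so corank 2. A Groebner basis of the Jacobian ideal J(f) in C{u,v,w} is {u^3, u*v^2, 3*u^2 + v^3, w}; counting standard monomials gives mu = 7. Corank 2; j^3 = -3*u^3 is a perfect cube, so E-series; the 4-jet and mu = 7 give E_7.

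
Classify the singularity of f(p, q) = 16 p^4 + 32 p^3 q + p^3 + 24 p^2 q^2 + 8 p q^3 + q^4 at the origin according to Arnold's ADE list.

The Hessian of f at 0 has rank 0. Corank 2; j^3 = p^3 is a perfect cube, so E-series; the 4-jet and mu = 6 give E_6.

E_{6}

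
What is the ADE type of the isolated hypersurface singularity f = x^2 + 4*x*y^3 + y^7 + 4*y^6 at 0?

A_{6}

The Hessian of f at 0 has rank 1. Corank 1: A-series; mu = 6 gives A_6.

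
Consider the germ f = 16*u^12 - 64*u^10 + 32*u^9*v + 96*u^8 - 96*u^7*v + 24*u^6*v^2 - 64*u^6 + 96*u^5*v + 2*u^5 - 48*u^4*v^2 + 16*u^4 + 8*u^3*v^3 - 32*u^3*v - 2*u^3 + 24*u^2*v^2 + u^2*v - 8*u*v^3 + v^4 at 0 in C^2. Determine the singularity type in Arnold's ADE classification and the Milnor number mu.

The Hessian of f at 0 is [[0, 0], [0, 0]] with rank 0, so corank 2. A Groebner basis of the Jacobian ideal J(f) in C{u,v} is {u*v^2, u*v/8 + v^3, u^2 - u*v/2}; counting standard monomials gives mu = 5. Corank 2; j^3 = -u^2*(2*u - v) has shape L^2 M (L != M), so D-series; mu = 5 gives D_5.

Type D_5, Milnor number mu = 5.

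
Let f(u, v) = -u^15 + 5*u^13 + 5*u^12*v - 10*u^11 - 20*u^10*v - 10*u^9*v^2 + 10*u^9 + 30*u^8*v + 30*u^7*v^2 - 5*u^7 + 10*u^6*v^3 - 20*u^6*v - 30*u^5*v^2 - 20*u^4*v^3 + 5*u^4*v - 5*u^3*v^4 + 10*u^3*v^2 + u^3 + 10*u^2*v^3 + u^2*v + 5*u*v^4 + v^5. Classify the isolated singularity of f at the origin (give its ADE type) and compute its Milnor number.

Type D6, Milnor number mu = 6.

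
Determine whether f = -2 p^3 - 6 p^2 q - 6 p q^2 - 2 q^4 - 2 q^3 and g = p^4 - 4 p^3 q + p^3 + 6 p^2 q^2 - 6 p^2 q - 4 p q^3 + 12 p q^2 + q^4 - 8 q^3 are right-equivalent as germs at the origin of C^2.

The Hessian of f at 0 is [[0, 0], [0, 0]] with rank 0, so corank 2. A Groebner basis of the Jacobian ideal J(f) in C{p,q} is {q^3, p^2 + 2*p*q + q^2}; counting standard monomials gives mu = 6. Corank 2; j^3 = -2*(p + q)^3 is a perfect cube, so E-series; the 4-jet and mu = 6 give E_6. The Hessian of g at 0 is [[0, 0], [0, 0]] with rank 0, so corank 2. A Groebner basis of the Jacobian ideal J(g) in C{p,q} is {q^4, p*q^2 - 5*q^3/3, p^2 - 4*p*q + 4*q^2}; counting standard monomials gives mu = 6. Corank 2; j^3 = (p - 2*q)^3 is a perfect cube, so E-series; the 4-jet and mu = 6 give E_6. Both have type E_6, hence right-equivalent.

Yes.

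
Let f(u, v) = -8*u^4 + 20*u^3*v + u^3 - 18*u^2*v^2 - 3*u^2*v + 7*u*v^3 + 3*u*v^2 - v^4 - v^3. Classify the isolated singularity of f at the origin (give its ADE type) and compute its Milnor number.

Type E_{7}, Milnor number mu = 7.

The Hessian of f at 0 is [[0, 0], [0, 0]] with rank 0, so corank 2. A Groebner basis of the Jacobian ideal J(f) in C{u,v} is {3*u^2/4 - 3*u*v/2 + v^4 - v^3/4 + 3*v^2/4, u^3 - 9*u^2/4 + 9*u*v/2 - v^3/4 - 9*v^2/4, u^2*v - 7*u^2/4 + 7*u*v/2 - 5*v^3/12 - 7*v^2/4, -u^2 + u*v^2 + 2*u*v - 2*v^3/3 - v^2}; counting standard monomials gives mu = 7. Corank 2; j^3 = (u - v)^3 is a perfect cube, so E-series; the 4-jet and mu = 7 give E_7.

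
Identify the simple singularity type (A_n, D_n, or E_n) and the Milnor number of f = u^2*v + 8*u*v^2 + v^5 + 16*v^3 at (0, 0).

The Hessian of f at 0 has rank 0. Corank 2; j^3 = v*(u + 4*v)^2 has shape L^2 M (L != M), so D-series; mu = 6 gives D_6.

Type D_{6}, Milnor number mu = 6.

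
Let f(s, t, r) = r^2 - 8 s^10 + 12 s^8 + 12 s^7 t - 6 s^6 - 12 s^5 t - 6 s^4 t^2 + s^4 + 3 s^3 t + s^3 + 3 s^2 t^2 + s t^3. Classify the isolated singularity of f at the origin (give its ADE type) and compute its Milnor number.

Type E_{7}, Milnor number mu = 7.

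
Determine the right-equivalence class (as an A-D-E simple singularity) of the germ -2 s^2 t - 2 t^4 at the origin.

D_{5}

The Hessian of f at 0 has rank 0. Corank 2; j^3 = -2*s^2*t has shape L^2 M (L != M), so D-series; mu = 5 gives D_5.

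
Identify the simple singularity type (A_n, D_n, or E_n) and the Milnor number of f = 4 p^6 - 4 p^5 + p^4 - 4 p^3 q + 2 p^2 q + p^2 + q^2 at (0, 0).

Type A_1, Milnor number mu = 1.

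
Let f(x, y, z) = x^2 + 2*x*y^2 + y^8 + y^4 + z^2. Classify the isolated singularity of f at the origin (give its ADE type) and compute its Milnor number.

Type A_{7}, Milnor number mu = 7.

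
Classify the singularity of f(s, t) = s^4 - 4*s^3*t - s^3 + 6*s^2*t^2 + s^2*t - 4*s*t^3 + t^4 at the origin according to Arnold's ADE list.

D_{5}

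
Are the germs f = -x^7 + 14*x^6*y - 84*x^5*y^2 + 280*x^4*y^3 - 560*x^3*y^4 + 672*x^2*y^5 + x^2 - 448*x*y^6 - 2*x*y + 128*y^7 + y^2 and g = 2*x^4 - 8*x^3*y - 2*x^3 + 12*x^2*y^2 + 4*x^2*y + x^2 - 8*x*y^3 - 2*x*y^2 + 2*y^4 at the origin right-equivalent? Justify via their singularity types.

The Hessian of f at 0 has rank 1. Corank 1: A-series; mu = 6 gives A_6. The Hessian of g at 0 has rank 1. Corank 1: A-series; mu = 3 gives A_3. f is A_6 but g is A_3, hence not right-equivalent.

No.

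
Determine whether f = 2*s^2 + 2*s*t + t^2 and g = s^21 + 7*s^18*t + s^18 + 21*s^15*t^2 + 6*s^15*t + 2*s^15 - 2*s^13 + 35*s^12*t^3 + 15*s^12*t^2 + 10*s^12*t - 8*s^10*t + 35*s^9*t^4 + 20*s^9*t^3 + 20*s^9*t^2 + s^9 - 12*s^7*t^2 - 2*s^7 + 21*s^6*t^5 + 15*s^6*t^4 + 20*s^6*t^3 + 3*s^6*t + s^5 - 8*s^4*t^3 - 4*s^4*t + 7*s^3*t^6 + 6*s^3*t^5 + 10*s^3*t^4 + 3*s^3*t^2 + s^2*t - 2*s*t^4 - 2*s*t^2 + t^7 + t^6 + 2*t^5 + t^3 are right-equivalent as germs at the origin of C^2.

No.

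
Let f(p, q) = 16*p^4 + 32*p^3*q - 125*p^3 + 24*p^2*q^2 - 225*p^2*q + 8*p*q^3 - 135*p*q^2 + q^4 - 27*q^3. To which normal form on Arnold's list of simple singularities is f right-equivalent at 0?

The Hessian of f at 0 is [[0, 0], [0, 0]] with rank 0, so corank 2. A Groebner basis of the Jacobian ideal J(f) in C{p,q} is {q^4, p*q^2 + 17*q^3/30, p^2 + 6*p*q/5 + 9*q^2/25}; counting standard monomials gives mu = 6. Corank 2; j^3 = -(5*p + 3*q)^3 is a perfect cube, so E-series; the 4-jet and mu = 6 give E_6.

E_6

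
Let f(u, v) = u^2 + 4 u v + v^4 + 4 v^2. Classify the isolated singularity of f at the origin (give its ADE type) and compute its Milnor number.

Type A_3, Milnor number mu = 3.

The Hessian of f at 0 has rank 1. Corank 1: A-series; mu = 3 gives A_3.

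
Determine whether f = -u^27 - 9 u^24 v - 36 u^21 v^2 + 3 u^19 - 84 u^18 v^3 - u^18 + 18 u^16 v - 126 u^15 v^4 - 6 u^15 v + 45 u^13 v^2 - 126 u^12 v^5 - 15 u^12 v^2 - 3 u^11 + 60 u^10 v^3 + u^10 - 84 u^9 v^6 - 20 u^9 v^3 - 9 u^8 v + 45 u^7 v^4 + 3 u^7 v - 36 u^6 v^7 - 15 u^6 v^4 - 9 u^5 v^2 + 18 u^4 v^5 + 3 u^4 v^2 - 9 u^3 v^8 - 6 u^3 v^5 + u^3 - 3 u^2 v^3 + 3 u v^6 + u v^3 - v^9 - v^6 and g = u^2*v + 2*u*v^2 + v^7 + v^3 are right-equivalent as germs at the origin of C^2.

No.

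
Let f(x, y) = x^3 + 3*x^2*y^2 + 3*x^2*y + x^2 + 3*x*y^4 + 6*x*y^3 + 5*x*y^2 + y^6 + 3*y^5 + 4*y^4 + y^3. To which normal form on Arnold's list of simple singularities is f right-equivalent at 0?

A_2

The Hessian of f at 0 has rank 1. Corank 1: A-series; mu = 2 gives A_2.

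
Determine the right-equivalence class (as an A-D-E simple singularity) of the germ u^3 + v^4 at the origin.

The Hessian of f at 0 is [[0, 0], [0, 0]] with rank 0, so corank 2. A Groebner basis of the Jacobian ideal J(f) in C{u,v} is {v^3, u^2}; counting standard monomials gives mu = 6. Corank 2; j^3 = u^3 is a perfect cube, so E-series; the 4-jet and mu = 6 give E_6.

E_{6}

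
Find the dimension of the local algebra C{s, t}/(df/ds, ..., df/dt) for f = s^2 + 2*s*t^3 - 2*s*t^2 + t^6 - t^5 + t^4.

The Hessian of f at 0 has rank 1. Corank 1: A-series; mu = 4 gives A_4.

4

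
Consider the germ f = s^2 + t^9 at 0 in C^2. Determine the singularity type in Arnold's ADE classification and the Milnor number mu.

Type A_8, Milnor number mu = 8.

The Hessian of f at 0 has rank 1. Corank 1: A-series; mu = 8 gives A_8.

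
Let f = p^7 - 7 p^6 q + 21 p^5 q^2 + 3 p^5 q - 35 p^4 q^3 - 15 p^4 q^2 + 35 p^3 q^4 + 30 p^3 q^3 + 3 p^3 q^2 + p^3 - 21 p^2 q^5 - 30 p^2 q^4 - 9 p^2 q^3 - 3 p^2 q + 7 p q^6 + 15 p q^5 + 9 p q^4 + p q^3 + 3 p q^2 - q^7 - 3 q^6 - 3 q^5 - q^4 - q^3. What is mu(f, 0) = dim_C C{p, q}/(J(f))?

The Hessian of f at 0 has rank 0. Corank 2; j^3 = (p - q)^3 is a perfect cube, so E-series; the 4-jet and mu = 7 give E_7.

7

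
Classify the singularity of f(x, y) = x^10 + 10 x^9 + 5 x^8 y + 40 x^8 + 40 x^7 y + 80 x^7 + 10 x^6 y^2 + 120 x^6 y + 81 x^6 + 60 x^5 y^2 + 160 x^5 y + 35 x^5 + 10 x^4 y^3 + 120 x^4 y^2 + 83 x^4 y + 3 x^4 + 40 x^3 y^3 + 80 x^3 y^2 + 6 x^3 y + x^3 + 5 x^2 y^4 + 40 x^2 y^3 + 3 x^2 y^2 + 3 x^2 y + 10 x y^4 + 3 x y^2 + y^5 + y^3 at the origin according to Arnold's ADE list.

The Hessian of f at 0 is [[0, 0], [0, 0]] with rank 0, so corank 2. A Groebner basis of the Jacobian ideal J(f) in C{x,y} is {-7*x^2/12 + x*y^3 - 7*x*y^2/6 - 7*x*y/6 - 7*y^3/6 - 7*y^2/12, 2*x^2/3 + 4*x*y^2/3 + 4*x*y/3 + y^4 + 4*y^3/3 + 2*y^2/3, x^3 + x^2/2 - 2*x*y^2 + x*y - y^3 + y^2/2, x^2*y - x^2/6 + 5*x*y^2/3 - x*y/3 + 2*y^3/3 - y^2/6}; counting standard monomials gives mu = 8. Corank 2; j^3 = (x + y)^3 is a perfect cube, so E-series; the 5-jet and mu = 8 give E_8.

E_{8}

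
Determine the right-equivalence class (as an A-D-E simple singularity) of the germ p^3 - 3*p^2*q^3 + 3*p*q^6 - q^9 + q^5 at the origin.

The Hessian of f at 0 has rank 0. Corank 2; j^3 = p^3 is a perfect cube, so E-series; the 5-jet and mu = 8 give E_8.

E_8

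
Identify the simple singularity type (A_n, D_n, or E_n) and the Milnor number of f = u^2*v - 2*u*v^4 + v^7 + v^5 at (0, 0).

Type D6, Milnor number mu = 6.

The Hessian of f at 0 has rank 0. Corank 2; j^3 = u^2*v has shape L^2 M (L != M), so D-series; mu = 6 gives D_6.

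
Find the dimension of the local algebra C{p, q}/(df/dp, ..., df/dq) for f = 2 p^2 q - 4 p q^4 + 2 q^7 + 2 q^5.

6

The Hessian of f at 0 has rank 0. Corank 2; j^3 = 2*p^2*q has shape L^2 M (L != M), so D-series; mu = 6 gives D_6.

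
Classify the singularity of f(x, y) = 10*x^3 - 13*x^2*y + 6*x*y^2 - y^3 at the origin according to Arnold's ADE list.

D_4

The Hessian of f at 0 has rank 0. Corank 2; j^3 = (2*x - y)*(5*x^2 - 4*x*y + y^2) splits into three distinct lines over C (the quadratic factor has nonzero discriminant), so D_4.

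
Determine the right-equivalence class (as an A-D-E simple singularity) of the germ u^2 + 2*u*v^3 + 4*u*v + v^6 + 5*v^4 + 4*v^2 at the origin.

A_{3}

The Hessian of f at 0 has rank 1. Corank 1: A-series; mu = 3 gives A_3.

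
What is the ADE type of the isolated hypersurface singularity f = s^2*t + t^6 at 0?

The Hessian of f at 0 has rank 0. Corank 2; j^3 = s^2*t has shape L^2 M (L != M), so D-series; mu = 7 gives D_7.

D_{7}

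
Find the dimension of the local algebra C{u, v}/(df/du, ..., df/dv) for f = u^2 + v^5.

4

The Hessian of f at 0 has rank 1. Corank 1: A-series; mu = 4 gives A_4.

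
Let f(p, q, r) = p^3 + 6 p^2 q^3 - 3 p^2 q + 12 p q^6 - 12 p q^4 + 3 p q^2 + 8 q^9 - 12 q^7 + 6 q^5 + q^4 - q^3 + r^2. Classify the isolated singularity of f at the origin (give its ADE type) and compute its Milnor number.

Type E_6, Milnor number mu = 6.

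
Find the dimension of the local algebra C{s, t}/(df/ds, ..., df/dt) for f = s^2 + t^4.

The Hessian of f at 0 has rank 1. Corank 1: A-series; mu = 3 gives A_3.

3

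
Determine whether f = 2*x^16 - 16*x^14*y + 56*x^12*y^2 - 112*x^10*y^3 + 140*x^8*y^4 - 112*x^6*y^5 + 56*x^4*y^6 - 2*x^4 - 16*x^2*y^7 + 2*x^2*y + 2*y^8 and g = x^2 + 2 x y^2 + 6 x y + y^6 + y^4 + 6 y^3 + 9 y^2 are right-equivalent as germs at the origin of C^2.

No.

The Hessian of f at 0 is [[0, 0], [0, 0]] with rank 0, so corank 2. A Groebner basis of the Jacobian ideal J(f) in C{x,y} is {x^2/8 + y^7, x^3, x*y}; counting standard monomials gives mu = 9. Corank 2; j^3 = 2*x^2*y has shape L^2 M (L != M), so D-series; mu = 9 gives D_9. The Hessian of g at 0 is [[2, 6], [6, 18]] with rank 1, so corank 1. A Groebner basis of the Jacobian ideal J(g) in C{x,y} is {x^3 + 27*x^2 + 135*x*y - 162*x - 486*y, x^2*y - 6*x^2 - 27*x*y + 27*x + 81*y, x + y^2 + 3*y}; counting standard monomials gives mu = 5. Corank 1: A-series; mu = 5 gives A_5. f is D_9 but g is A_5, hence not right-equivalent.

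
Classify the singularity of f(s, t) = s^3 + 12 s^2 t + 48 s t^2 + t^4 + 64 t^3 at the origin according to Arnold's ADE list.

The Hessian of f at 0 has rank 0. Corank 2; j^3 = (s + 4*t)^3 is a perfect cube, so E-series; the 4-jet and mu = 6 give E_6.

E_6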